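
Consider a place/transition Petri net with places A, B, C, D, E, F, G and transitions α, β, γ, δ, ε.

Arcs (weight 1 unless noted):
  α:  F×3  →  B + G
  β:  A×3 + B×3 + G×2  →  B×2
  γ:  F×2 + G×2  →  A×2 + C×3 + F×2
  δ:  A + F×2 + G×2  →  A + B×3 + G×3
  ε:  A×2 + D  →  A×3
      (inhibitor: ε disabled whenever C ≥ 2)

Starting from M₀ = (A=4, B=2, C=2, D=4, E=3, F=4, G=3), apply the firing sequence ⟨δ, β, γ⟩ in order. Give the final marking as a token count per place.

(A=3, B=4, C=5, D=4, E=3, F=2, G=0)

step 1: fire δ:  (A=4, B=2, C=2, D=4, E=3, F=4, G=3) → (A=4, B=5, C=2, D=4, E=3, F=2, G=4)
step 2: fire β:  (A=4, B=5, C=2, D=4, E=3, F=2, G=4) → (A=1, B=4, C=2, D=4, E=3, F=2, G=2)
step 3: fire γ:  (A=1, B=4, C=2, D=4, E=3, F=2, G=2) → (A=3, B=4, C=5, D=4, E=3, F=2, G=0)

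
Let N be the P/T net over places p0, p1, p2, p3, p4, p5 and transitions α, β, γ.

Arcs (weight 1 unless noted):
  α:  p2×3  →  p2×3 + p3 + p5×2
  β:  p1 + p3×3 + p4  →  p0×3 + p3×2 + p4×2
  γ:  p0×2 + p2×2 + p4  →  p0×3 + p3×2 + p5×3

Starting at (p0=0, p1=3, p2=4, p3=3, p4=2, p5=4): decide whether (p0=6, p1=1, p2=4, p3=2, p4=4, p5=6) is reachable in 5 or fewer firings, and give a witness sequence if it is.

step 1: fire α:  (p0=0, p1=3, p2=4, p3=3, p4=2, p5=4) → (p0=0, p1=3, p2=4, p3=4, p4=2, p5=6)
step 2: fire β:  (p0=0, p1=3, p2=4, p3=4, p4=2, p5=6) → (p0=3, p1=2, p2=4, p3=3, p4=3, p5=6)
step 3: fire β:  (p0=3, p1=2, p2=4, p3=3, p4=3, p5=6) → (p0=6, p1=1, p2=4, p3=2, p4=4, p5=6)

YES — reachable via ⟨α, β, β⟩ (3 firings)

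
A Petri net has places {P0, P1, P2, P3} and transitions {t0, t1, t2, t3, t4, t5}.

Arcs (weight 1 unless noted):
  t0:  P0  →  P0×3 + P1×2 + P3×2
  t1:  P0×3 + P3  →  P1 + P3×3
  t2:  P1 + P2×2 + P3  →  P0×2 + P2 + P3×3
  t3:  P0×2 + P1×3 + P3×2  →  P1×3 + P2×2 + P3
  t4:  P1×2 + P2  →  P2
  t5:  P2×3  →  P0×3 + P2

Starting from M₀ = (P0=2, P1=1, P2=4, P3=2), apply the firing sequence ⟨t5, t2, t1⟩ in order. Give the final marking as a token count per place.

step 1: fire t5:  (P0=2, P1=1, P2=4, P3=2) → (P0=5, P1=1, P2=2, P3=2)
step 2: fire t2:  (P0=5, P1=1, P2=2, P3=2) → (P0=7, P1=0, P2=1, P3=4)
step 3: fire t1:  (P0=7, P1=0, P2=1, P3=4) → (P0=4, P1=1, P2=1, P3=6)

(P0=4, P1=1, P2=1, P3=6)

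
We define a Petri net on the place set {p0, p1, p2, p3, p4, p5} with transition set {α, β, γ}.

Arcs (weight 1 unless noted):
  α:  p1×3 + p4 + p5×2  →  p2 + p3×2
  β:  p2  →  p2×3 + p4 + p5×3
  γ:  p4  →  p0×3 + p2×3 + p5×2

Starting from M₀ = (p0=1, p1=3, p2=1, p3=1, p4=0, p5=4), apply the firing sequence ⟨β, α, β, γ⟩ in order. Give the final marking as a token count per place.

(p0=4, p1=0, p2=9, p3=3, p4=0, p5=10)

step 1: fire β:  (p0=1, p1=3, p2=1, p3=1, p4=0, p5=4) → (p0=1, p1=3, p2=3, p3=1, p4=1, p5=7)
step 2: fire α:  (p0=1, p1=3, p2=3, p3=1, p4=1, p5=7) → (p0=1, p1=0, p2=4, p3=3, p4=0, p5=5)
step 3: fire β:  (p0=1, p1=0, p2=4, p3=3, p4=0, p5=5) → (p0=1, p1=0, p2=6, p3=3, p4=1, p5=8)
step 4: fire γ:  (p0=1, p1=0, p2=6, p3=3, p4=1, p5=8) → (p0=4, p1=0, p2=9, p3=3, p4=0, p5=10)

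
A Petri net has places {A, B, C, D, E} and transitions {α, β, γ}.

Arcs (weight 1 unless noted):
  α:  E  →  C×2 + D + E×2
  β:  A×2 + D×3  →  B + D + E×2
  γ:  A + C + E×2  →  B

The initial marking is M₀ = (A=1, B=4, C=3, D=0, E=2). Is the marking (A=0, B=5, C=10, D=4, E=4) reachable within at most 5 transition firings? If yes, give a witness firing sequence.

YES — reachable via ⟨α, α, α, α, γ⟩ (5 firings)

step 1: fire α:  (A=1, B=4, C=3, D=0, E=2) → (A=1, B=4, C=5, D=1, E=3)
step 2: fire α:  (A=1, B=4, C=5, D=1, E=3) → (A=1, B=4, C=7, D=2, E=4)
step 3: fire α:  (A=1, B=4, C=7, D=2, E=4) → (A=1, B=4, C=9, D=3, E=5)
step 4: fire α:  (A=1, B=4, C=9, D=3, E=5) → (A=1, B=4, C=11, D=4, E=6)
step 5: fire γ:  (A=1, B=4, C=11, D=4, E=6) → (A=0, B=5, C=10, D=4, E=4)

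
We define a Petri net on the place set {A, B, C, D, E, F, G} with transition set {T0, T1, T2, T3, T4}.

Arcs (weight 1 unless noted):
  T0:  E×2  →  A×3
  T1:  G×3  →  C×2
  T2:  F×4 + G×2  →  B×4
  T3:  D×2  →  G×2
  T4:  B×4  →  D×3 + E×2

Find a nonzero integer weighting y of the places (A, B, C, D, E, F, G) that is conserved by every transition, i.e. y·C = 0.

y = (A:4, B:3, C:0, D:0, E:6, F:3, G:0)

Incidence matrix C (rows=places, cols=transitions):
       T0   T1   T2   T3   T4
    A   3    0    0    0    0
    B   0    0    4    0   -4
    C   0    2    0    0    0
    D   0    0    0   -2    3
    E  -2    0    0    0    2
    F   0    0   -4    0    0
    G   0   -3   -2    2    0

Candidate y = [4, 3, 0, 0, 6, 3, 0]; check y·C column-wise:
  col T0: 4·3 + 3·0 + 6·-2 + 3·0 = 0
  col T1: 4·0 + 3·0 + 0·2 + 6·0 + 3·0 + 0·-3 = 0
  col T2: 4·0 + 3·4 + 6·0 + 3·-4 + 0·-2 = 0
  col T3: 4·0 + 3·0 + 0·-2 + 6·0 + 3·0 + 0·2 = 0
  col T4: 4·0 + 3·-4 + 0·3 + 6·2 + 3·0 = 0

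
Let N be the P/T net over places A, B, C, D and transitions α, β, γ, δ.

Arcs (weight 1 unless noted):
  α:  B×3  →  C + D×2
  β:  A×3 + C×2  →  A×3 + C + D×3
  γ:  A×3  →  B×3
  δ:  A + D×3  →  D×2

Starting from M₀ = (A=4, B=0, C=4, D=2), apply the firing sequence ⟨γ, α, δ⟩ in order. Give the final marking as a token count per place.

(A=0, B=0, C=5, D=3)

step 1: fire γ:  (A=4, B=0, C=4, D=2) → (A=1, B=3, C=4, D=2)
step 2: fire α:  (A=1, B=3, C=4, D=2) → (A=1, B=0, C=5, D=4)
step 3: fire δ:  (A=1, B=0, C=5, D=4) → (A=0, B=0, C=5, D=3)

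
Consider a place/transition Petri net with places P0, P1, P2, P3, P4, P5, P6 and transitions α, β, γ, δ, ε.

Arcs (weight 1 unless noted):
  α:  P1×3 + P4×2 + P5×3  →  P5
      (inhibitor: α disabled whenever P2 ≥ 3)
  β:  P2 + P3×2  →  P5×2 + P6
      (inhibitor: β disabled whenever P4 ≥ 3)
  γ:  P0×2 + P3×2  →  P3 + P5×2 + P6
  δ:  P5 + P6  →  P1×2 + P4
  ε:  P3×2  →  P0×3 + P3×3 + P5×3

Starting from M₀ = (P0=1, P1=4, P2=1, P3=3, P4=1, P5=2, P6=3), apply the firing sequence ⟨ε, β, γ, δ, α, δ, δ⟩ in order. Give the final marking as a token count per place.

(P0=2, P1=7, P2=0, P3=1, P4=2, P5=4, P6=2)

step 1: fire ε:  (P0=1, P1=4, P2=1, P3=3, P4=1, P5=2, P6=3) → (P0=4, P1=4, P2=1, P3=4, P4=1, P5=5, P6=3)
step 2: fire β:  (P0=4, P1=4, P2=1, P3=4, P4=1, P5=5, P6=3) → (P0=4, P1=4, P2=0, P3=2, P4=1, P5=7, P6=4)
step 3: fire γ:  (P0=4, P1=4, P2=0, P3=2, P4=1, P5=7, P6=4) → (P0=2, P1=4, P2=0, P3=1, P4=1, P5=9, P6=5)
step 4: fire δ:  (P0=2, P1=4, P2=0, P3=1, P4=1, P5=9, P6=5) → (P0=2, P1=6, P2=0, P3=1, P4=2, P5=8, P6=4)
step 5: fire α:  (P0=2, P1=6, P2=0, P3=1, P4=2, P5=8, P6=4) → (P0=2, P1=3, P2=0, P3=1, P4=0, P5=6, P6=4)
step 6: fire δ:  (P0=2, P1=3, P2=0, P3=1, P4=0, P5=6, P6=4) → (P0=2, P1=5, P2=0, P3=1, P4=1, P5=5, P6=3)
step 7: fire δ:  (P0=2, P1=5, P2=0, P3=1, P4=1, P5=5, P6=3) → (P0=2, P1=7, P2=0, P3=1, P4=2, P5=4, P6=2)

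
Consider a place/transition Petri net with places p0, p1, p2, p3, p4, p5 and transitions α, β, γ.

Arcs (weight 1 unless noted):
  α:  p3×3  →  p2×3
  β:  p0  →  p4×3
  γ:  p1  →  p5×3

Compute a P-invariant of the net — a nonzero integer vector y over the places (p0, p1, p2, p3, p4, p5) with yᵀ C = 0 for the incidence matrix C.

y = (p0:0, p1:0, p2:1, p3:1, p4:0, p5:0)

Incidence matrix C (rows=places, cols=transitions):
        α    β    γ
   p0   0   -1    0
   p1   0    0   -1
   p2   3    0    0
   p3  -3    0    0
   p4   0    3    0
   p5   0    0    3

Candidate y = [0, 0, 1, 1, 0, 0]; check y·C column-wise:
  col α: 1·3 + 1·-3 = 0
  col β: 0·-1 + 1·0 + 1·0 + 0·3 = 0
  col γ: 0·-1 + 1·0 + 1·0 + 0·3 = 0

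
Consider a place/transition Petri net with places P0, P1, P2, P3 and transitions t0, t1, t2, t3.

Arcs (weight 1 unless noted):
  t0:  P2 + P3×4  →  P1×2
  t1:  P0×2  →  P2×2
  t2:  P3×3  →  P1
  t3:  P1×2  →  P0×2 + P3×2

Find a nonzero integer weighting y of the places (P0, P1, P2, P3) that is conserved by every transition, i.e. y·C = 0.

Incidence matrix C (rows=places, cols=transitions):
       t0   t1   t2   t3
   P0   0   -2    0    2
   P1   2    0    1   -2
   P2  -1    2    0    0
   P3  -4    0   -3    2

Candidate y = [2, 3, 2, 1]; check y·C column-wise:
  col t0: 2·0 + 3·2 + 2·-1 + 1·-4 = 0
  col t1: 2·-2 + 3·0 + 2·2 + 1·0 = 0
  col t2: 2·0 + 3·1 + 2·0 + 1·-3 = 0
  col t3: 2·2 + 3·-2 + 2·0 + 1·2 = 0

y = (P0:2, P1:3, P2:2, P3:1)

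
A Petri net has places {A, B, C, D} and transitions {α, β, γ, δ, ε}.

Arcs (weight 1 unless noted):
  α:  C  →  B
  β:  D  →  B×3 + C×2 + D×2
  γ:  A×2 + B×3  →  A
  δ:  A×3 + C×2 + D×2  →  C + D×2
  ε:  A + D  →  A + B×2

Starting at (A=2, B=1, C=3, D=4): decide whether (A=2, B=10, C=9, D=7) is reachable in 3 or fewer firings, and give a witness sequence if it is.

step 1: fire β:  (A=2, B=1, C=3, D=4) → (A=2, B=4, C=5, D=5)
step 2: fire β:  (A=2, B=4, C=5, D=5) → (A=2, B=7, C=7, D=6)
step 3: fire β:  (A=2, B=7, C=7, D=6) → (A=2, B=10, C=9, D=7)

YES — reachable via ⟨β, β, β⟩ (3 firings)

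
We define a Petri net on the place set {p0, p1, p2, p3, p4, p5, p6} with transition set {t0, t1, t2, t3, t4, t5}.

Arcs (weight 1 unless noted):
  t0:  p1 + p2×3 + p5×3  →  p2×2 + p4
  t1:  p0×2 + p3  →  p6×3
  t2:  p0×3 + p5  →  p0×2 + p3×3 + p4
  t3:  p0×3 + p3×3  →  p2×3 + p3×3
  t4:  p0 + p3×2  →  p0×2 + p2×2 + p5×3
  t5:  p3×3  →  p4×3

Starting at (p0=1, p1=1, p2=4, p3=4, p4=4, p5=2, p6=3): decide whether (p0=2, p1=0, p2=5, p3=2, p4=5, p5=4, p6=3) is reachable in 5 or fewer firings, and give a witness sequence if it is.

depth 0: 1 marking
depth 1: 3 markings reached so far
depth 2: 6 markings reached so far
depth 3: 9 markings reached so far
depth 4: 13 markings reached so far
depth 5: 18 markings reached so far
target is not among the 18 markings reachable within 5 steps

NO — not reachable within 5 firings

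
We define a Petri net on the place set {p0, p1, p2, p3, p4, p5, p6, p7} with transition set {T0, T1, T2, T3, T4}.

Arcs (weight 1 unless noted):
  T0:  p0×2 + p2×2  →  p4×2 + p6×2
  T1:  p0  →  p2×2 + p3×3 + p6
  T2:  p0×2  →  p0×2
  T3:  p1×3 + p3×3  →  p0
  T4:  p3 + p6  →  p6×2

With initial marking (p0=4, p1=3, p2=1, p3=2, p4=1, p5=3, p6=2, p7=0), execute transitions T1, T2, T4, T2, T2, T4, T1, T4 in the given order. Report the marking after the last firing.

step 1: fire T1:  (p0=4, p1=3, p2=1, p3=2, p4=1, p5=3, p6=2, p7=0) → (p0=3, p1=3, p2=3, p3=5, p4=1, p5=3, p6=3, p7=0)
step 2: fire T2:  (p0=3, p1=3, p2=3, p3=5, p4=1, p5=3, p6=3, p7=0) → (p0=3, p1=3, p2=3, p3=5, p4=1, p5=3, p6=3, p7=0)
step 3: fire T4:  (p0=3, p1=3, p2=3, p3=5, p4=1, p5=3, p6=3, p7=0) → (p0=3, p1=3, p2=3, p3=4, p4=1, p5=3, p6=4, p7=0)
step 4: fire T2:  (p0=3, p1=3, p2=3, p3=4, p4=1, p5=3, p6=4, p7=0) → (p0=3, p1=3, p2=3, p3=4, p4=1, p5=3, p6=4, p7=0)
step 5: fire T2:  (p0=3, p1=3, p2=3, p3=4, p4=1, p5=3, p6=4, p7=0) → (p0=3, p1=3, p2=3, p3=4, p4=1, p5=3, p6=4, p7=0)
step 6: fire T4:  (p0=3, p1=3, p2=3, p3=4, p4=1, p5=3, p6=4, p7=0) → (p0=3, p1=3, p2=3, p3=3, p4=1, p5=3, p6=5, p7=0)
step 7: fire T1:  (p0=3, p1=3, p2=3, p3=3, p4=1, p5=3, p6=5, p7=0) → (p0=2, p1=3, p2=5, p3=6, p4=1, p5=3, p6=6, p7=0)
step 8: fire T4:  (p0=2, p1=3, p2=5, p3=6, p4=1, p5=3, p6=6, p7=0) → (p0=2, p1=3, p2=5, p3=5, p4=1, p5=3, p6=7, p7=0)

(p0=2, p1=3, p2=5, p3=5, p4=1, p5=3, p6=7, p7=0)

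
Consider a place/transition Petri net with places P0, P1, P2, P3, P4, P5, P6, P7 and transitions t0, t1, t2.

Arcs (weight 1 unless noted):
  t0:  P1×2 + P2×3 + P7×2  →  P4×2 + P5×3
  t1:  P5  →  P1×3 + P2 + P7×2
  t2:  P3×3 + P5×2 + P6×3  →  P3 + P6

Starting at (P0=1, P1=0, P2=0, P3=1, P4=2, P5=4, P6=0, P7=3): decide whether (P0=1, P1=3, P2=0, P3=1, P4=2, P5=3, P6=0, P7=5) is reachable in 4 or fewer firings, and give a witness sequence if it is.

NO — not reachable within 4 firings

depth 0: 1 marking
depth 1: 2 markings reached so far
depth 2: 3 markings reached so far
depth 3: 4 markings reached so far
depth 4: 6 markings reached so far
target is not among the 6 markings reachable within 4 steps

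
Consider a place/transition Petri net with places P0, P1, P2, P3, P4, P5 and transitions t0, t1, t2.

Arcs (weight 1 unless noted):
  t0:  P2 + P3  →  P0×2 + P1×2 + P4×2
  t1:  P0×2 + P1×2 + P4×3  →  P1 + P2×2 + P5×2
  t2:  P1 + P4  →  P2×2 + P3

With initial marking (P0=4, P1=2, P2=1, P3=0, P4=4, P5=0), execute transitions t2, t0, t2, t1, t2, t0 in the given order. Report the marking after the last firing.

(P0=6, P1=2, P2=7, P3=1, P4=2, P5=2)

step 1: fire t2:  (P0=4, P1=2, P2=1, P3=0, P4=4, P5=0) → (P0=4, P1=1, P2=3, P3=1, P4=3, P5=0)
step 2: fire t0:  (P0=4, P1=1, P2=3, P3=1, P4=3, P5=0) → (P0=6, P1=3, P2=2, P3=0, P4=5, P5=0)
step 3: fire t2:  (P0=6, P1=3, P2=2, P3=0, P4=5, P5=0) → (P0=6, P1=2, P2=4, P3=1, P4=4, P5=0)
step 4: fire t1:  (P0=6, P1=2, P2=4, P3=1, P4=4, P5=0) → (P0=4, P1=1, P2=6, P3=1, P4=1, P5=2)
step 5: fire t2:  (P0=4, P1=1, P2=6, P3=1, P4=1, P5=2) → (P0=4, P1=0, P2=8, P3=2, P4=0, P5=2)
step 6: fire t0:  (P0=4, P1=0, P2=8, P3=2, P4=0, P5=2) → (P0=6, P1=2, P2=7, P3=1, P4=2, P5=2)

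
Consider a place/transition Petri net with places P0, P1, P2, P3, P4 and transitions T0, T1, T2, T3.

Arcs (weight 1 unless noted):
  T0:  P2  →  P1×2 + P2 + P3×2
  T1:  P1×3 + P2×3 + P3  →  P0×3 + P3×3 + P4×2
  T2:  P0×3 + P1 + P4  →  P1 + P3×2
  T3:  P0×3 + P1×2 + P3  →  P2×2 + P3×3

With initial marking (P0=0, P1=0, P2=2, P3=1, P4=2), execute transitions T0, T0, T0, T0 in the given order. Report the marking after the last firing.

(P0=0, P1=8, P2=2, P3=9, P4=2)

step 1: fire T0:  (P0=0, P1=0, P2=2, P3=1, P4=2) → (P0=0, P1=2, P2=2, P3=3, P4=2)
step 2: fire T0:  (P0=0, P1=2, P2=2, P3=3, P4=2) → (P0=0, P1=4, P2=2, P3=5, P4=2)
step 3: fire T0:  (P0=0, P1=4, P2=2, P3=5, P4=2) → (P0=0, P1=6, P2=2, P3=7, P4=2)
step 4: fire T0:  (P0=0, P1=6, P2=2, P3=7, P4=2) → (P0=0, P1=8, P2=2, P3=9, P4=2)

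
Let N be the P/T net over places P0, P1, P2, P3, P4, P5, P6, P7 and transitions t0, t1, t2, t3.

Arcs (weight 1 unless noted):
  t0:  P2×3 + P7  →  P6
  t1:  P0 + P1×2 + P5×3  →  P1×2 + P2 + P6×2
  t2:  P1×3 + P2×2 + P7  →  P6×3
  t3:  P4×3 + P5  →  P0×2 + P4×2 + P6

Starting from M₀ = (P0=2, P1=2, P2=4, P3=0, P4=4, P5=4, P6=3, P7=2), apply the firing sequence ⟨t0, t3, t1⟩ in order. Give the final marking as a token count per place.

step 1: fire t0:  (P0=2, P1=2, P2=4, P3=0, P4=4, P5=4, P6=3, P7=2) → (P0=2, P1=2, P2=1, P3=0, P4=4, P5=4, P6=4, P7=1)
step 2: fire t3:  (P0=2, P1=2, P2=1, P3=0, P4=4, P5=4, P6=4, P7=1) → (P0=4, P1=2, P2=1, P3=0, P4=3, P5=3, P6=5, P7=1)
step 3: fire t1:  (P0=4, P1=2, P2=1, P3=0, P4=3, P5=3, P6=5, P7=1) → (P0=3, P1=2, P2=2, P3=0, P4=3, P5=0, P6=7, P7=1)

(P0=3, P1=2, P2=2, P3=0, P4=3, P5=0, P6=7, P7=1)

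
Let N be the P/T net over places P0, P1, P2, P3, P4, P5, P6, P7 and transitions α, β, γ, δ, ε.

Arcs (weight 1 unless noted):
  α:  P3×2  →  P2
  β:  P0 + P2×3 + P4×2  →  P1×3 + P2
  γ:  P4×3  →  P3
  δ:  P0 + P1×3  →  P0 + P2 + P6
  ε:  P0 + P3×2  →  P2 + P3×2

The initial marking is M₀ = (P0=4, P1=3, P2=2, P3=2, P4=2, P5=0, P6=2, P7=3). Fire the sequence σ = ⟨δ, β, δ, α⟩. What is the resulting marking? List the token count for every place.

(P0=3, P1=0, P2=3, P3=0, P4=0, P5=0, P6=4, P7=3)

step 1: fire δ:  (P0=4, P1=3, P2=2, P3=2, P4=2, P5=0, P6=2, P7=3) → (P0=4, P1=0, P2=3, P3=2, P4=2, P5=0, P6=3, P7=3)
step 2: fire β:  (P0=4, P1=0, P2=3, P3=2, P4=2, P5=0, P6=3, P7=3) → (P0=3, P1=3, P2=1, P3=2, P4=0, P5=0, P6=3, P7=3)
step 3: fire δ:  (P0=3, P1=3, P2=1, P3=2, P4=0, P5=0, P6=3, P7=3) → (P0=3, P1=0, P2=2, P3=2, P4=0, P5=0, P6=4, P7=3)
step 4: fire α:  (P0=3, P1=0, P2=2, P3=2, P4=0, P5=0, P6=4, P7=3) → (P0=3, P1=0, P2=3, P3=0, P4=0, P5=0, P6=4, P7=3)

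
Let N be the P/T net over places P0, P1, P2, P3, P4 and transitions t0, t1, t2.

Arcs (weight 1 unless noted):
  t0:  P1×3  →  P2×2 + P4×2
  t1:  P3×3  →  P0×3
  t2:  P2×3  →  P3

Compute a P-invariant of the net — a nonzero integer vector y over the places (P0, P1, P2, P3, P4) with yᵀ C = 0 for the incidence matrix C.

Incidence matrix C (rows=places, cols=transitions):
       t0   t1   t2
   P0   0    3    0
   P1  -3    0    0
   P2   2    0   -3
   P3   0   -3    1
   P4   2    0    0

Candidate y = [9, 2, 3, 9, 0]; check y·C column-wise:
  col t0: 9·0 + 2·-3 + 3·2 + 9·0 + 0·2 = 0
  col t1: 9·3 + 2·0 + 3·0 + 9·-3 = 0
  col t2: 9·0 + 2·0 + 3·-3 + 9·1 = 0

y = (P0:9, P1:2, P2:3, P3:9, P4:0)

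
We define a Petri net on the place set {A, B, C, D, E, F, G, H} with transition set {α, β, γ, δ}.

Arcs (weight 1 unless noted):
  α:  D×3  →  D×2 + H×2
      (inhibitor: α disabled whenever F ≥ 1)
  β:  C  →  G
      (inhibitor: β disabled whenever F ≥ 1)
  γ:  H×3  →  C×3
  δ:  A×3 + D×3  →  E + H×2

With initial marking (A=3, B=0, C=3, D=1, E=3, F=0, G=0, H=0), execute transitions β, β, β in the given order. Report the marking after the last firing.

step 1: fire β:  (A=3, B=0, C=3, D=1, E=3, F=0, G=0, H=0) → (A=3, B=0, C=2, D=1, E=3, F=0, G=1, H=0)
step 2: fire β:  (A=3, B=0, C=2, D=1, E=3, F=0, G=1, H=0) → (A=3, B=0, C=1, D=1, E=3, F=0, G=2, H=0)
step 3: fire β:  (A=3, B=0, C=1, D=1, E=3, F=0, G=2, H=0) → (A=3, B=0, C=0, D=1, E=3, F=0, G=3, H=0)

(A=3, B=0, C=0, D=1, E=3, F=0, G=3, H=0)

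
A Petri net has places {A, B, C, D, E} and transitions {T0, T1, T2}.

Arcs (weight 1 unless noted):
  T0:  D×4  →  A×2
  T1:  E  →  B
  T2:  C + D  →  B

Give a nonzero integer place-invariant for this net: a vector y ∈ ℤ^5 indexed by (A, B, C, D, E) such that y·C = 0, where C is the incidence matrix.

Incidence matrix C (rows=places, cols=transitions):
       T0   T1   T2
    A   2    0    0
    B   0    1    1
    C   0    0   -1
    D  -4    0   -1
    E   0   -1    0

Candidate y = [2, 0, -1, 1, 0]; check y·C column-wise:
  col T0: 2·2 + -1·0 + 1·-4 = 0
  col T1: 2·0 + 0·1 + -1·0 + 1·0 + 0·-1 = 0
  col T2: 2·0 + 0·1 + -1·-1 + 1·-1 = 0

y = (A:2, B:0, C:-1, D:1, E:0)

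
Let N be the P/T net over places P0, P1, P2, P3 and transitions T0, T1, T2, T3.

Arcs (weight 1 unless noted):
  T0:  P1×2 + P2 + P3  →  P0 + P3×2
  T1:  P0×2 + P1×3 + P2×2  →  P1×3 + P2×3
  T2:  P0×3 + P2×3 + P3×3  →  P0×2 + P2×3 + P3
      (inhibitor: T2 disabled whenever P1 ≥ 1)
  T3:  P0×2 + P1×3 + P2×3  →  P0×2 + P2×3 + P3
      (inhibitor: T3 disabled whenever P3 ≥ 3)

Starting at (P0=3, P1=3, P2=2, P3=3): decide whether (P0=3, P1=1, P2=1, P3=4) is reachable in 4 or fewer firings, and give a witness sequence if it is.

depth 0: 1 marking
depth 1: 3 markings reached so far
depth 2: 4 markings reached so far
depth 3: 4 markings reached so far
(frontier empty at depth 3; search complete)
target is not among the 4 markings reachable within 4 steps

NO — not reachable within 4 firings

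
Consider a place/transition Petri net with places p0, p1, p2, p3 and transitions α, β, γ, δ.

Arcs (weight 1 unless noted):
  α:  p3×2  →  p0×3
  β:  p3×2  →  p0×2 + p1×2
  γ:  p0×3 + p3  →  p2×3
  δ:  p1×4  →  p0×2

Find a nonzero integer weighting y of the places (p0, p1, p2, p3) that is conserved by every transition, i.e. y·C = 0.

y = (p0:2, p1:1, p2:3, p3:3)

Incidence matrix C (rows=places, cols=transitions):
        α    β    γ    δ
   p0   3    2   -3    2
   p1   0    2    0   -4
   p2   0    0    3    0
   p3  -2   -2   -1    0

Candidate y = [2, 1, 3, 3]; check y·C column-wise:
  col α: 2·3 + 1·0 + 3·0 + 3·-2 = 0
  col β: 2·2 + 1·2 + 3·0 + 3·-2 = 0
  col γ: 2·-3 + 1·0 + 3·3 + 3·-1 = 0
  col δ: 2·2 + 1·-4 + 3·0 + 3·0 = 0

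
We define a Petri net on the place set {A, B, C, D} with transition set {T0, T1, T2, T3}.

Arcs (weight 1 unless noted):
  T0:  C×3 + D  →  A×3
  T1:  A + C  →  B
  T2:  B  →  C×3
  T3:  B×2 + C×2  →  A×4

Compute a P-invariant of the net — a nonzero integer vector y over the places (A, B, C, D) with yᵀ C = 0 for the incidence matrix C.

y = (A:2, B:3, C:1, D:3)

Incidence matrix C (rows=places, cols=transitions):
       T0   T1   T2   T3
    A   3   -1    0    4
    B   0    1   -1   -2
    C  -3   -1    3   -2
    D  -1    0    0    0

Candidate y = [2, 3, 1, 3]; check y·C column-wise:
  col T0: 2·3 + 3·0 + 1·-3 + 3·-1 = 0
  col T1: 2·-1 + 3·1 + 1·-1 + 3·0 = 0
  col T2: 2·0 + 3·-1 + 1·3 + 3·0 = 0
  col T3: 2·4 + 3·-2 + 1·-2 + 3·0 = 0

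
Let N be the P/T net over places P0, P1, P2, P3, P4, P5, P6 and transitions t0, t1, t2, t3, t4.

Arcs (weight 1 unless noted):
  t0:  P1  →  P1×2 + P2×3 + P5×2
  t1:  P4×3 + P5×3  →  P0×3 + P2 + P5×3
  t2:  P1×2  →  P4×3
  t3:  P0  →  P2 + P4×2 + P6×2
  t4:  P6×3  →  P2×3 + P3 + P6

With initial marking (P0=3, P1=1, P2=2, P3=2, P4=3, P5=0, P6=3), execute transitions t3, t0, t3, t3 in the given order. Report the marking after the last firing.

(P0=0, P1=2, P2=8, P3=2, P4=9, P5=2, P6=9)

step 1: fire t3:  (P0=3, P1=1, P2=2, P3=2, P4=3, P5=0, P6=3) → (P0=2, P1=1, P2=3, P3=2, P4=5, P5=0, P6=5)
step 2: fire t0:  (P0=2, P1=1, P2=3, P3=2, P4=5, P5=0, P6=5) → (P0=2, P1=2, P2=6, P3=2, P4=5, P5=2, P6=5)
step 3: fire t3:  (P0=2, P1=2, P2=6, P3=2, P4=5, P5=2, P6=5) → (P0=1, P1=2, P2=7, P3=2, P4=7, P5=2, P6=7)
step 4: fire t3:  (P0=1, P1=2, P2=7, P3=2, P4=7, P5=2, P6=7) → (P0=0, P1=2, P2=8, P3=2, P4=9, P5=2, P6=9)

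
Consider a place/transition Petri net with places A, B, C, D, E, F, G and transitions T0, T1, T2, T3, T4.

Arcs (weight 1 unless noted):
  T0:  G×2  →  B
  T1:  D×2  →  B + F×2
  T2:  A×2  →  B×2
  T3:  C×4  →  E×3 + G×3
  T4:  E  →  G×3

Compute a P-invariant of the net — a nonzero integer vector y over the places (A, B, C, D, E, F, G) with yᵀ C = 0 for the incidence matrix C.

y = (A:0, B:0, C:0, D:1, E:0, F:1, G:0)

Incidence matrix C (rows=places, cols=transitions):
       T0   T1   T2   T3   T4
    A   0    0   -2    0    0
    B   1    1    2    0    0
    C   0    0    0   -4    0
    D   0   -2    0    0    0
    E   0    0    0    3   -1
    F   0    2    0    0    0
    G  -2    0    0    3    3

Candidate y = [0, 0, 0, 1, 0, 1, 0]; check y·C column-wise:
  col T0: 0·1 + 1·0 + 1·0 + 0·-2 = 0
  col T1: 0·1 + 1·-2 + 1·2 = 0
  col T2: 0·-2 + 0·2 + 1·0 + 1·0 = 0
  col T3: 0·-4 + 1·0 + 0·3 + 1·0 + 0·3 = 0
  col T4: 1·0 + 0·-1 + 1·0 + 0·3 = 0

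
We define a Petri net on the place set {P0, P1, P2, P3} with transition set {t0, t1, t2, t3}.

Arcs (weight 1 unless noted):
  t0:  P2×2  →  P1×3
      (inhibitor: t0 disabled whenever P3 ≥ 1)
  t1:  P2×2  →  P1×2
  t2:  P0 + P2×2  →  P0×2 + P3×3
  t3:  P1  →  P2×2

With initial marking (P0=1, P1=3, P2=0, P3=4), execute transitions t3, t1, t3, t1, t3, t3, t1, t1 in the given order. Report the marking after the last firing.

(P0=1, P1=7, P2=0, P3=4)

step 1: fire t3:  (P0=1, P1=3, P2=0, P3=4) → (P0=1, P1=2, P2=2, P3=4)
step 2: fire t1:  (P0=1, P1=2, P2=2, P3=4) → (P0=1, P1=4, P2=0, P3=4)
step 3: fire t3:  (P0=1, P1=4, P2=0, P3=4) → (P0=1, P1=3, P2=2, P3=4)
step 4: fire t1:  (P0=1, P1=3, P2=2, P3=4) → (P0=1, P1=5, P2=0, P3=4)
step 5: fire t3:  (P0=1, P1=5, P2=0, P3=4) → (P0=1, P1=4, P2=2, P3=4)
step 6: fire t3:  (P0=1, P1=4, P2=2, P3=4) → (P0=1, P1=3, P2=4, P3=4)
step 7: fire t1:  (P0=1, P1=3, P2=4, P3=4) → (P0=1, P1=5, P2=2, P3=4)
step 8: fire t1:  (P0=1, P1=5, P2=2, P3=4) → (P0=1, P1=7, P2=0, P3=4)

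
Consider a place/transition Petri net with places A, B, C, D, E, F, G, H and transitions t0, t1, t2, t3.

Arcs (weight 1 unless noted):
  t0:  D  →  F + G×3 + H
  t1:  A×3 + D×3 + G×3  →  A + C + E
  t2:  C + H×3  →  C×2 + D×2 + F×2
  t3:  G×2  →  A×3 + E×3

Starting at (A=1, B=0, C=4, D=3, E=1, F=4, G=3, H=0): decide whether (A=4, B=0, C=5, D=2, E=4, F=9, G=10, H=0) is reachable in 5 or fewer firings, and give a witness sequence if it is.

YES — reachable via ⟨t0, t0, t0, t2, t3⟩ (5 firings)

step 1: fire t0:  (A=1, B=0, C=4, D=3, E=1, F=4, G=3, H=0) → (A=1, B=0, C=4, D=2, E=1, F=5, G=6, H=1)
step 2: fire t0:  (A=1, B=0, C=4, D=2, E=1, F=5, G=6, H=1) → (A=1, B=0, C=4, D=1, E=1, F=6, G=9, H=2)
step 3: fire t0:  (A=1, B=0, C=4, D=1, E=1, F=6, G=9, H=2) → (A=1, B=0, C=4, D=0, E=1, F=7, G=12, H=3)
step 4: fire t2:  (A=1, B=0, C=4, D=0, E=1, F=7, G=12, H=3) → (A=1, B=0, C=5, D=2, E=1, F=9, G=12, H=0)
step 5: fire t3:  (A=1, B=0, C=5, D=2, E=1, F=9, G=12, H=0) → (A=4, B=0, C=5, D=2, E=4, F=9, G=10, H=0)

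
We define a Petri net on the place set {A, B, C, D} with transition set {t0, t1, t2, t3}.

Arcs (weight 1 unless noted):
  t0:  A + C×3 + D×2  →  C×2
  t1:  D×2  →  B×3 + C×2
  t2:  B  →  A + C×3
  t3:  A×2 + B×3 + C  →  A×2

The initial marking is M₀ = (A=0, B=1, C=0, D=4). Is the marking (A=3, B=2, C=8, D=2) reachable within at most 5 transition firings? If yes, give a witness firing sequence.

depth 0: 1 marking
depth 1: 3 markings reached so far
depth 2: 6 markings reached so far
depth 3: 9 markings reached so far
depth 4: 12 markings reached so far
depth 5: 16 markings reached so far
target is not among the 16 markings reachable within 5 steps

NO — not reachable within 5 firings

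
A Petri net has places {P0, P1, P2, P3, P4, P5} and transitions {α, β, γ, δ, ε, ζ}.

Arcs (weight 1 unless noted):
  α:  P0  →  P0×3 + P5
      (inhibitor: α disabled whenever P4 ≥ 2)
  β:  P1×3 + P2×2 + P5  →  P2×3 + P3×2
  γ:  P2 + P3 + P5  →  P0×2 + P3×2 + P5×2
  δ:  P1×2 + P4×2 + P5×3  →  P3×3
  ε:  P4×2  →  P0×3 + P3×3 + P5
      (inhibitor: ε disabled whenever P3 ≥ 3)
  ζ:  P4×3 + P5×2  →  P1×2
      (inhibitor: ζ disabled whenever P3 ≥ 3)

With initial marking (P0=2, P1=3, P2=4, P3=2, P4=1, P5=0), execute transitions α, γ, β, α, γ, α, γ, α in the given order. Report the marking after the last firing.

step 1: fire α:  (P0=2, P1=3, P2=4, P3=2, P4=1, P5=0) → (P0=4, P1=3, P2=4, P3=2, P4=1, P5=1)
step 2: fire γ:  (P0=4, P1=3, P2=4, P3=2, P4=1, P5=1) → (P0=6, P1=3, P2=3, P3=3, P4=1, P5=2)
step 3: fire β:  (P0=6, P1=3, P2=3, P3=3, P4=1, P5=2) → (P0=6, P1=0, P2=4, P3=5, P4=1, P5=1)
step 4: fire α:  (P0=6, P1=0, P2=4, P3=5, P4=1, P5=1) → (P0=8, P1=0, P2=4, P3=5, P4=1, P5=2)
step 5: fire γ:  (P0=8, P1=0, P2=4, P3=5, P4=1, P5=2) → (P0=10, P1=0, P2=3, P3=6, P4=1, P5=3)
step 6: fire α:  (P0=10, P1=0, P2=3, P3=6, P4=1, P5=3) → (P0=12, P1=0, P2=3, P3=6, P4=1, P5=4)
step 7: fire γ:  (P0=12, P1=0, P2=3, P3=6, P4=1, P5=4) → (P0=14, P1=0, P2=2, P3=7, P4=1, P5=5)
step 8: fire α:  (P0=14, P1=0, P2=2, P3=7, P4=1, P5=5) → (P0=16, P1=0, P2=2, P3=7, P4=1, P5=6)

(P0=16, P1=0, P2=2, P3=7, P4=1, P5=6)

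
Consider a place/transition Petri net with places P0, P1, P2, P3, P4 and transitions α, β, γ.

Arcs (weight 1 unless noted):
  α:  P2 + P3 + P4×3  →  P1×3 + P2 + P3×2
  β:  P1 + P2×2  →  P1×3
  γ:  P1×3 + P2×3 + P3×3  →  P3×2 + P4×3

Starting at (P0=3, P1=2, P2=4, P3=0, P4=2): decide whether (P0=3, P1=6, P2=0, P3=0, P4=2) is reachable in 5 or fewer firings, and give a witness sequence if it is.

YES — reachable via ⟨β, β⟩ (2 firings)

step 1: fire β:  (P0=3, P1=2, P2=4, P3=0, P4=2) → (P0=3, P1=4, P2=2, P3=0, P4=2)
step 2: fire β:  (P0=3, P1=4, P2=2, P3=0, P4=2) → (P0=3, P1=6, P2=0, P3=0, P4=2)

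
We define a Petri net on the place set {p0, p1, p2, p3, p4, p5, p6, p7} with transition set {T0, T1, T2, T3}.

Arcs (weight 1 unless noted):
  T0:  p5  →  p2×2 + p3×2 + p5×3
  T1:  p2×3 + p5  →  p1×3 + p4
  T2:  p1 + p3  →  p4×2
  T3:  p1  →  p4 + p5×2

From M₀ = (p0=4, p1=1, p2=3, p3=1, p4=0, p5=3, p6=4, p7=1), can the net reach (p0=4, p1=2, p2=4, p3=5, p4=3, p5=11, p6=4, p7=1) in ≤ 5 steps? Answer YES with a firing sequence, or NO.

depth 0: 1 marking
depth 1: 5 markings reached so far
depth 2: 11 markings reached so far
depth 3: 19 markings reached so far
depth 4: 31 markings reached so far
depth 5: 49 markings reached so far
target is not among the 49 markings reachable within 5 steps

NO — not reachable within 5 firings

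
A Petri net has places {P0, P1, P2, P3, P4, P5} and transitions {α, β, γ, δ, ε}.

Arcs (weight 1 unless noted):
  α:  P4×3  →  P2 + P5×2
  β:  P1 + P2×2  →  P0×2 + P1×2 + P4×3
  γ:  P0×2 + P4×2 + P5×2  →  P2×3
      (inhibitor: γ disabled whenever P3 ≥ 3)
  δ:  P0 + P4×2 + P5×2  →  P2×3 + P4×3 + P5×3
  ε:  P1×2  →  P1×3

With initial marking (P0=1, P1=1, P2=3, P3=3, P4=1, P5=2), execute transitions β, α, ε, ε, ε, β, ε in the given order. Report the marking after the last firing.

step 1: fire β:  (P0=1, P1=1, P2=3, P3=3, P4=1, P5=2) → (P0=3, P1=2, P2=1, P3=3, P4=4, P5=2)
step 2: fire α:  (P0=3, P1=2, P2=1, P3=3, P4=4, P5=2) → (P0=3, P1=2, P2=2, P3=3, P4=1, P5=4)
step 3: fire ε:  (P0=3, P1=2, P2=2, P3=3, P4=1, P5=4) → (P0=3, P1=3, P2=2, P3=3, P4=1, P5=4)
step 4: fire ε:  (P0=3, P1=3, P2=2, P3=3, P4=1, P5=4) → (P0=3, P1=4, P2=2, P3=3, P4=1, P5=4)
step 5: fire ε:  (P0=3, P1=4, P2=2, P3=3, P4=1, P5=4) → (P0=3, P1=5, P2=2, P3=3, P4=1, P5=4)
step 6: fire β:  (P0=3, P1=5, P2=2, P3=3, P4=1, P5=4) → (P0=5, P1=6, P2=0, P3=3, P4=4, P5=4)
step 7: fire ε:  (P0=5, P1=6, P2=0, P3=3, P4=4, P5=4) → (P0=5, P1=7, P2=0, P3=3, P4=4, P5=4)

(P0=5, P1=7, P2=0, P3=3, P4=4, P5=4)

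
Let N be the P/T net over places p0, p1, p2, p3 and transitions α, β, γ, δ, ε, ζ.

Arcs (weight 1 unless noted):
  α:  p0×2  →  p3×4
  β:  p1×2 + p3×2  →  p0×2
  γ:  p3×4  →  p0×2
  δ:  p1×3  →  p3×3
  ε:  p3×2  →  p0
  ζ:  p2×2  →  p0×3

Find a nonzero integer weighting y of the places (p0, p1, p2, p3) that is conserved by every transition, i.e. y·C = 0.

y = (p0:2, p1:1, p2:3, p3:1)

Incidence matrix C (rows=places, cols=transitions):
        α    β    γ    δ    ε    ζ
   p0  -2    2    2    0    1    3
   p1   0   -2    0   -3    0    0
   p2   0    0    0    0    0   -2
   p3   4   -2   -4    3   -2    0

Candidate y = [2, 1, 3, 1]; check y·C column-wise:
  col α: 2·-2 + 1·0 + 3·0 + 1·4 = 0
  col β: 2·2 + 1·-2 + 3·0 + 1·-2 = 0
  col γ: 2·2 + 1·0 + 3·0 + 1·-4 = 0
  col δ: 2·0 + 1·-3 + 3·0 + 1·3 = 0
  col ε: 2·1 + 1·0 + 3·0 + 1·-2 = 0
  col ζ: 2·3 + 1·0 + 3·-2 + 1·0 = 0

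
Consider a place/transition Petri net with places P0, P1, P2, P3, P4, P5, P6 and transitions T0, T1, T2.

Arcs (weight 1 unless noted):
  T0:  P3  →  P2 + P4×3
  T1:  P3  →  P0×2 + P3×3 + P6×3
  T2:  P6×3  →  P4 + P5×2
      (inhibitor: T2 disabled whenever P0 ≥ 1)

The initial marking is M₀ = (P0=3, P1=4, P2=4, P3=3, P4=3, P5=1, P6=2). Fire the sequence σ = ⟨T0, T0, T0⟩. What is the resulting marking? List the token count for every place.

step 1: fire T0:  (P0=3, P1=4, P2=4, P3=3, P4=3, P5=1, P6=2) → (P0=3, P1=4, P2=5, P3=2, P4=6, P5=1, P6=2)
step 2: fire T0:  (P0=3, P1=4, P2=5, P3=2, P4=6, P5=1, P6=2) → (P0=3, P1=4, P2=6, P3=1, P4=9, P5=1, P6=2)
step 3: fire T0:  (P0=3, P1=4, P2=6, P3=1, P4=9, P5=1, P6=2) → (P0=3, P1=4, P2=7, P3=0, P4=12, P5=1, P6=2)

(P0=3, P1=4, P2=7, P3=0, P4=12, P5=1, P6=2)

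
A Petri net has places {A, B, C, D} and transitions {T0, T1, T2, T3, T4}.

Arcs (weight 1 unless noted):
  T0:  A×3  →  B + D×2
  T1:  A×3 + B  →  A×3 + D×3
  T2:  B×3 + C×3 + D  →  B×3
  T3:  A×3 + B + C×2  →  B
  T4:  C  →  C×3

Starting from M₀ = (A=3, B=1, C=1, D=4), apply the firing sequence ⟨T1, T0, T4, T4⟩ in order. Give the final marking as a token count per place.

(A=0, B=1, C=5, D=9)

step 1: fire T1:  (A=3, B=1, C=1, D=4) → (A=3, B=0, C=1, D=7)
step 2: fire T0:  (A=3, B=0, C=1, D=7) → (A=0, B=1, C=1, D=9)
step 3: fire T4:  (A=0, B=1, C=1, D=9) → (A=0, B=1, C=3, D=9)
step 4: fire T4:  (A=0, B=1, C=3, D=9) → (A=0, B=1, C=5, D=9)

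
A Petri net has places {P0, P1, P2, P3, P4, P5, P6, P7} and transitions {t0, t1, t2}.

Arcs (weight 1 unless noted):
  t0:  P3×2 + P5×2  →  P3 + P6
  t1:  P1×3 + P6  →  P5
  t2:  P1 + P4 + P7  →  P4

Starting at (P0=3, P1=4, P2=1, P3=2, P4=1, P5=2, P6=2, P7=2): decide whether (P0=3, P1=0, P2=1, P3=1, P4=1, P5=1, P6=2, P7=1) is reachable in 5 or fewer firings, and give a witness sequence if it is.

step 1: fire t0:  (P0=3, P1=4, P2=1, P3=2, P4=1, P5=2, P6=2, P7=2) → (P0=3, P1=4, P2=1, P3=1, P4=1, P5=0, P6=3, P7=2)
step 2: fire t1:  (P0=3, P1=4, P2=1, P3=1, P4=1, P5=0, P6=3, P7=2) → (P0=3, P1=1, P2=1, P3=1, P4=1, P5=1, P6=2, P7=2)
step 3: fire t2:  (P0=3, P1=1, P2=1, P3=1, P4=1, P5=1, P6=2, P7=2) → (P0=3, P1=0, P2=1, P3=1, P4=1, P5=1, P6=2, P7=1)

YES — reachable via ⟨t0, t1, t2⟩ (3 firings)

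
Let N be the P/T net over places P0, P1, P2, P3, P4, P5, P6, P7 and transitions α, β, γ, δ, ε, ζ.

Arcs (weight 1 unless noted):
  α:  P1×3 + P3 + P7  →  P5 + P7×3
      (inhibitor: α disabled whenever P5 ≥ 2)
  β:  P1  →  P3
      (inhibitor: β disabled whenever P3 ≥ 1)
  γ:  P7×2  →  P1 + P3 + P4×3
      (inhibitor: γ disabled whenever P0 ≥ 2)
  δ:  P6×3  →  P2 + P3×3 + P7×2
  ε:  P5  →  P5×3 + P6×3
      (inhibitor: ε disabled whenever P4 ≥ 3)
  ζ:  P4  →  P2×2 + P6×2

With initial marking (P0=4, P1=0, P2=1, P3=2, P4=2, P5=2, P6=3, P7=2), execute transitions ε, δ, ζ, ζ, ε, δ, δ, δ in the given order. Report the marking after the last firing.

(P0=4, P1=0, P2=9, P3=14, P4=0, P5=6, P6=1, P7=10)

step 1: fire ε:  (P0=4, P1=0, P2=1, P3=2, P4=2, P5=2, P6=3, P7=2) → (P0=4, P1=0, P2=1, P3=2, P4=2, P5=4, P6=6, P7=2)
step 2: fire δ:  (P0=4, P1=0, P2=1, P3=2, P4=2, P5=4, P6=6, P7=2) → (P0=4, P1=0, P2=2, P3=5, P4=2, P5=4, P6=3, P7=4)
step 3: fire ζ:  (P0=4, P1=0, P2=2, P3=5, P4=2, P5=4, P6=3, P7=4) → (P0=4, P1=0, P2=4, P3=5, P4=1, P5=4, P6=5, P7=4)
step 4: fire ζ:  (P0=4, P1=0, P2=4, P3=5, P4=1, P5=4, P6=5, P7=4) → (P0=4, P1=0, P2=6, P3=5, P4=0, P5=4, P6=7, P7=4)
step 5: fire ε:  (P0=4, P1=0, P2=6, P3=5, P4=0, P5=4, P6=7, P7=4) → (P0=4, P1=0, P2=6, P3=5, P4=0, P5=6, P6=10, P7=4)
step 6: fire δ:  (P0=4, P1=0, P2=6, P3=5, P4=0, P5=6, P6=10, P7=4) → (P0=4, P1=0, P2=7, P3=8, P4=0, P5=6, P6=7, P7=6)
step 7: fire δ:  (P0=4, P1=0, P2=7, P3=8, P4=0, P5=6, P6=7, P7=6) → (P0=4, P1=0, P2=8, P3=11, P4=0, P5=6, P6=4, P7=8)
step 8: fire δ:  (P0=4, P1=0, P2=8, P3=11, P4=0, P5=6, P6=4, P7=8) → (P0=4, P1=0, P2=9, P3=14, P4=0, P5=6, P6=1, P7=10)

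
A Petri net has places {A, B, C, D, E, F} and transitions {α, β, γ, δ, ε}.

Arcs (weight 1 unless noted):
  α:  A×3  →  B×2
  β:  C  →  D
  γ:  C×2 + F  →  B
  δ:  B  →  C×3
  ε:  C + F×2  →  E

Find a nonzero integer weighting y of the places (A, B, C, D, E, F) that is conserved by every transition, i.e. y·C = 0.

y = (A:2, B:3, C:1, D:1, E:3, F:1)

Incidence matrix C (rows=places, cols=transitions):
        α    β    γ    δ    ε
    A  -3    0    0    0    0
    B   2    0    1   -1    0
    C   0   -1   -2    3   -1
    D   0    1    0    0    0
    E   0    0    0    0    1
    F   0    0   -1    0   -2

Candidate y = [2, 3, 1, 1, 3, 1]; check y·C column-wise:
  col α: 2·-3 + 3·2 + 1·0 + 1·0 + 3·0 + 1·0 = 0
  col β: 2·0 + 3·0 + 1·-1 + 1·1 + 3·0 + 1·0 = 0
  col γ: 2·0 + 3·1 + 1·-2 + 1·0 + 3·0 + 1·-1 = 0
  col δ: 2·0 + 3·-1 + 1·3 + 1·0 + 3·0 + 1·0 = 0
  col ε: 2·0 + 3·0 + 1·-1 + 1·0 + 3·1 + 1·-2 = 0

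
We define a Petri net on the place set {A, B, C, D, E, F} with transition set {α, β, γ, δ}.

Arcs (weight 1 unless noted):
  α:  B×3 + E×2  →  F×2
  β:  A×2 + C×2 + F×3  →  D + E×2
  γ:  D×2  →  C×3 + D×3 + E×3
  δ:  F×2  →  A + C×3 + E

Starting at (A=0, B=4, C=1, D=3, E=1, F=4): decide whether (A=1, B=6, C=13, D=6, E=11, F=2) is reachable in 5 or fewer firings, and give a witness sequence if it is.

NO — not reachable within 5 firings

depth 0: 1 marking
depth 1: 3 markings reached so far
depth 2: 8 markings reached so far
depth 3: 14 markings reached so far
depth 4: 21 markings reached so far
depth 5: 28 markings reached so far
target is not among the 28 markings reachable within 5 steps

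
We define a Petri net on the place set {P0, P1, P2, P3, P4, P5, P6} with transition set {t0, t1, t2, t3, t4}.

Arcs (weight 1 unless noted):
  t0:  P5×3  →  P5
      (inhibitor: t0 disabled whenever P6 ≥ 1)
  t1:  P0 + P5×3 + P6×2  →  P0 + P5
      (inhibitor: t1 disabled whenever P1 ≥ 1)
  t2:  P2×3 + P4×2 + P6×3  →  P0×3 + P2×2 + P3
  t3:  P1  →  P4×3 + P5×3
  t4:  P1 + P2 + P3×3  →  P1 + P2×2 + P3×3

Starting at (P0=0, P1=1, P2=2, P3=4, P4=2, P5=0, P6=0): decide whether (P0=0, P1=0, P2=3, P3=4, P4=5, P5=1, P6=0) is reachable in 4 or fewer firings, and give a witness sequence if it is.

step 1: fire t4:  (P0=0, P1=1, P2=2, P3=4, P4=2, P5=0, P6=0) → (P0=0, P1=1, P2=3, P3=4, P4=2, P5=0, P6=0)
step 2: fire t3:  (P0=0, P1=1, P2=3, P3=4, P4=2, P5=0, P6=0) → (P0=0, P1=0, P2=3, P3=4, P4=5, P5=3, P6=0)
step 3: fire t0:  (P0=0, P1=0, P2=3, P3=4, P4=5, P5=3, P6=0) → (P0=0, P1=0, P2=3, P3=4, P4=5, P5=1, P6=0)

YES — reachable via ⟨t4, t3, t0⟩ (3 firings)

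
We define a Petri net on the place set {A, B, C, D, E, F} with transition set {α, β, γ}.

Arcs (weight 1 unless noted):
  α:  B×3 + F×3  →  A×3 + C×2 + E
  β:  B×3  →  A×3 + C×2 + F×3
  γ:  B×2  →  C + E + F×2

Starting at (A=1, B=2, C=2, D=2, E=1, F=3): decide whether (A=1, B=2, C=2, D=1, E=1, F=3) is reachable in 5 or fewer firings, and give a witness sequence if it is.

NO — not reachable within 5 firings

depth 0: 1 marking
depth 1: 2 markings reached so far
depth 2: 2 markings reached so far
(frontier empty at depth 2; search complete)
target is not among the 2 markings reachable within 5 steps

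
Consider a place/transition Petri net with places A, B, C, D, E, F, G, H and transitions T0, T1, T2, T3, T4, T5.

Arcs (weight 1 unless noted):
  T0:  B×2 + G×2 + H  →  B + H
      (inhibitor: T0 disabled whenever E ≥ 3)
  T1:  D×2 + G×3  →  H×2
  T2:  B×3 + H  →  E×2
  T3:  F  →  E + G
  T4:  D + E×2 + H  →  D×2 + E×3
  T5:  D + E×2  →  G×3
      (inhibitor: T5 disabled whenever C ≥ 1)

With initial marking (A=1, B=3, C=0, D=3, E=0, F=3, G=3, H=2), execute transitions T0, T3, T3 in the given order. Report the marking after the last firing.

step 1: fire T0:  (A=1, B=3, C=0, D=3, E=0, F=3, G=3, H=2) → (A=1, B=2, C=0, D=3, E=0, F=3, G=1, H=2)
step 2: fire T3:  (A=1, B=2, C=0, D=3, E=0, F=3, G=1, H=2) → (A=1, B=2, C=0, D=3, E=1, F=2, G=2, H=2)
step 3: fire T3:  (A=1, B=2, C=0, D=3, E=1, F=2, G=2, H=2) → (A=1, B=2, C=0, D=3, E=2, F=1, G=3, H=2)

(A=1, B=2, C=0, D=3, E=2, F=1, G=3, H=2)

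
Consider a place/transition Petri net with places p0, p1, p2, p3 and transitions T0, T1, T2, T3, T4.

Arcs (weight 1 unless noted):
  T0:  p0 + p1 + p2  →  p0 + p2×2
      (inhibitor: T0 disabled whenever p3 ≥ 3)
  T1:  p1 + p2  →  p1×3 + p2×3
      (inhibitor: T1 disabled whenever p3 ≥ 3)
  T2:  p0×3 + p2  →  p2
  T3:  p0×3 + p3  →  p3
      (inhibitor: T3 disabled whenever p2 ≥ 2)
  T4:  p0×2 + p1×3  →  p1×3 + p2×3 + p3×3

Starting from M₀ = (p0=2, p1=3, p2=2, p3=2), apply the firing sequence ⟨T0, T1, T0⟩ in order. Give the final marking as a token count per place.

step 1: fire T0:  (p0=2, p1=3, p2=2, p3=2) → (p0=2, p1=2, p2=3, p3=2)
step 2: fire T1:  (p0=2, p1=2, p2=3, p3=2) → (p0=2, p1=4, p2=5, p3=2)
step 3: fire T0:  (p0=2, p1=4, p2=5, p3=2) → (p0=2, p1=3, p2=6, p3=2)

(p0=2, p1=3, p2=6, p3=2)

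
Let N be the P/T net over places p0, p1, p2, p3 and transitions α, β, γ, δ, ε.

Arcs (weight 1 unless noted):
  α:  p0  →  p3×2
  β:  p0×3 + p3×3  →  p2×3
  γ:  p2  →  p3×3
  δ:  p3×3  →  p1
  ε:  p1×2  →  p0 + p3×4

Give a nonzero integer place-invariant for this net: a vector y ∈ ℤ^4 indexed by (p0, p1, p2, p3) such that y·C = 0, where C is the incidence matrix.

y = (p0:2, p1:3, p2:3, p3:1)

Incidence matrix C (rows=places, cols=transitions):
        α    β    γ    δ    ε
   p0  -1   -3    0    0    1
   p1   0    0    0    1   -2
   p2   0    3   -1    0    0
   p3   2   -3    3   -3    4

Candidate y = [2, 3, 3, 1]; check y·C column-wise:
  col α: 2·-1 + 3·0 + 3·0 + 1·2 = 0
  col β: 2·-3 + 3·0 + 3·3 + 1·-3 = 0
  col γ: 2·0 + 3·0 + 3·-1 + 1·3 = 0
  col δ: 2·0 + 3·1 + 3·0 + 1·-3 = 0
  col ε: 2·1 + 3·-2 + 3·0 + 1·4 = 0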